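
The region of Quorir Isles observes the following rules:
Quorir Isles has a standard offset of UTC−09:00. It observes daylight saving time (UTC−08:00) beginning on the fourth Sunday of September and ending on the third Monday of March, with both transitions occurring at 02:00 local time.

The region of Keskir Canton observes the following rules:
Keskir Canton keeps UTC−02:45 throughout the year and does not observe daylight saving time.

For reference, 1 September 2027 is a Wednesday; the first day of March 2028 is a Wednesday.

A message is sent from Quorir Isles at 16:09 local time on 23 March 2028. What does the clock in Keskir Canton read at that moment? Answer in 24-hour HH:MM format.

1 September 2027 is a Wednesday, so the first Sunday is September 5 and the fourth is September 26.
1 March 2028 is a Wednesday, so the first Monday is March 6 and the third is March 20.
Daylight saving runs 26 September 2027 – 20 March 2028; 23 March 2028 is outside that window, so Quorir Isles is on standard time at UTC−09:00.
16:09 Quorir Isles + 9h = 01:09 UTC (rolling into the next day, 24 March 2028).
Keskir Canton stays on UTC−02:45 all year.
01:09 UTC − 2h45m = 22:24 Keskir Canton (rolling into the previous day, 23 March 2028).

22:24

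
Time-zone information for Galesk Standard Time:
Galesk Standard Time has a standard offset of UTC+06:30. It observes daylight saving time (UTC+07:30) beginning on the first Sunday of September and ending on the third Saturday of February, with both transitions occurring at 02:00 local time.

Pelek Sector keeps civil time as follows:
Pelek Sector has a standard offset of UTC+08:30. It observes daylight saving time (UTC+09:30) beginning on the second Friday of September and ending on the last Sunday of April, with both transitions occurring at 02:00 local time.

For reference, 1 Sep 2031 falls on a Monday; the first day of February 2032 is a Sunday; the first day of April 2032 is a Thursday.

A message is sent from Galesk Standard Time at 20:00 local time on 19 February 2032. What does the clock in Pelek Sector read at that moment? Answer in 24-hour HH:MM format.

1 September 2031 is a Monday, so the first Sunday is September 7.
1 February 2032 is a Sunday, so the first Saturday is February 7 and the third is February 21.
19 February 2032 lies within the daylight-saving period (7 September 2031 – 21 February 2032), so Galesk Standard Time is on daylight time, UTC+07:30.
20:00 Galesk Standard Time − 7h30m = 12:30 UTC.
1 September 2031 is a Monday, so the first Friday is September 5 and the second is September 12.
1 April 2032 is a Thursday, so Sundays fall on 4, 11, 18, 25; the last is April 25.
At the standard offset (UTC+08:30), 12:30 UTC + 8h30m = 21:00 Pelek Sector standard time.
The standard-time date in Pelek Sector, 19 February 2032, falls between 12 September 2031 and 25 April 2032, so daylight saving is in effect and Pelek Sector is at UTC+09:30.
12:30 UTC + 9h30m = 22:00 Pelek Sector.

22:00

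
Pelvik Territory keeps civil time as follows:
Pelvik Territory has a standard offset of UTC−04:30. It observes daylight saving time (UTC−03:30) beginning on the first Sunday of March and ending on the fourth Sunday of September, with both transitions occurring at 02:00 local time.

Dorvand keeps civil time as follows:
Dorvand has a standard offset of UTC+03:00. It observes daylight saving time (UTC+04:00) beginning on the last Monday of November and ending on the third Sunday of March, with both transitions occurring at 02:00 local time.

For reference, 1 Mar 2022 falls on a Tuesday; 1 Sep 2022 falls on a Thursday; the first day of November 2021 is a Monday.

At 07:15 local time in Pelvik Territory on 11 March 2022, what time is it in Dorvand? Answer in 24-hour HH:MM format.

1 March 2022 is a Tuesday, so the first Sunday is March 6.
1 September 2022 is a Thursday, so the first Sunday is September 4 and the fourth is September 25.
11 March 2022 lies within the daylight-saving period (6 March – 25 September), so Pelvik Territory is on daylight time, UTC−03:30.
07:15 Pelvik Territory + 3h30m = 10:45 UTC.
1 November 2021 is a Monday, so Mondays fall on 1, 8, 15, 22, 29; the last is November 29.
1 March 2022 is a Tuesday, so the first Sunday is March 6 and the third is March 20.
At the standard offset (UTC+03:00), 10:45 UTC + 3h = 13:45 Dorvand standard time.
The standard-time date in Dorvand, 11 March 2022, falls between 29 November 2021 and 20 March 2022, so daylight saving is in effect and Dorvand is at UTC+04:00.
10:45 UTC + 4h = 14:45 Dorvand.

14:45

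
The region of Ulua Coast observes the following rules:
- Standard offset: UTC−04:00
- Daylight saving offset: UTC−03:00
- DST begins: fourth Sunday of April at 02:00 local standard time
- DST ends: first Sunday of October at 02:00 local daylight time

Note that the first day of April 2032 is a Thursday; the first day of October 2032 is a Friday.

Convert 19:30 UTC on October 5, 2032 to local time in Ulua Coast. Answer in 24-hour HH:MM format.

1 April 2032 is a Thursday, so the first Sunday is April 4 and the fourth is April 25.
1 October 2032 is a Friday, so the first Sunday is October 3.
At the standard offset (UTC−04:00), 19:30 UTC − 4h = 15:30 Ulua Coast standard time.
The standard-time date in Ulua Coast, October 5, 2032, is outside the daylight-saving period (25 April – 3 October), so Ulua Coast is on standard time, UTC−04:00.
19:30 UTC − 4h = 15:30 local.

15:30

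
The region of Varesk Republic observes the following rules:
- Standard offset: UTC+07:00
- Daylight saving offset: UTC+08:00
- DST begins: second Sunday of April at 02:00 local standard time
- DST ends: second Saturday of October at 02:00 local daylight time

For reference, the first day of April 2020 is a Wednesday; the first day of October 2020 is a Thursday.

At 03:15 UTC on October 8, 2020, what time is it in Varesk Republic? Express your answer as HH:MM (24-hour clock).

11:15

1 April 2020 is a Wednesday, so the first Sunday is April 5 and the second is April 12.
1 October 2020 is a Thursday, so the first Saturday is October 3 and the second is October 10.
At the standard offset (UTC+07:00), 03:15 UTC + 7h = 10:15 Varesk Republic standard time.
The standard-time date in Varesk Republic, October 8, 2020, falls between 12 April and 10 October, so daylight saving is in effect and Varesk Republic is at UTC+08:00.
03:15 UTC + 8h = 11:15 local.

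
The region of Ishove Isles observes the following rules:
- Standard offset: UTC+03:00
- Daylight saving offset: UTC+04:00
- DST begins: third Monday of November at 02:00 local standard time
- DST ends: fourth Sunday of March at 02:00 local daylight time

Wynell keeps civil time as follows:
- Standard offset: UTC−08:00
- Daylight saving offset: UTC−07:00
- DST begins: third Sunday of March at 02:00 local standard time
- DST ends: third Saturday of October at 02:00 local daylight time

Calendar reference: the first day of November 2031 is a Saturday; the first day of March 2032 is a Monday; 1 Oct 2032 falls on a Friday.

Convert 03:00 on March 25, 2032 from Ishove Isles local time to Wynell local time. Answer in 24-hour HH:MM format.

1 November 2031 is a Saturday, so the first Monday is November 3 and the third is November 17.
1 March 2032 is a Monday, so the first Sunday is March 7 and the fourth is March 28.
March 25, 2032 lies within the daylight-saving period (17 November 2031 – 28 March 2032), so Ishove Isles is on daylight time, UTC+04:00.
03:00 Ishove Isles − 4h = 23:00 UTC (rolling into the previous day, 24 March 2032).
1 March 2032 is a Monday, so the first Sunday is March 7 and the third is March 21.
1 October 2032 is a Friday, so the first Saturday is October 2 and the third is October 16.
At the standard offset (UTC−08:00), 23:00 UTC − 8h = 15:00 Wynell standard time.
The standard-time date in Wynell, March 24, 2032, lies within the daylight-saving period (21 March – 16 October), so Wynell is on daylight time, UTC−07:00.
23:00 UTC − 7h = 16:00 Wynell.

16:00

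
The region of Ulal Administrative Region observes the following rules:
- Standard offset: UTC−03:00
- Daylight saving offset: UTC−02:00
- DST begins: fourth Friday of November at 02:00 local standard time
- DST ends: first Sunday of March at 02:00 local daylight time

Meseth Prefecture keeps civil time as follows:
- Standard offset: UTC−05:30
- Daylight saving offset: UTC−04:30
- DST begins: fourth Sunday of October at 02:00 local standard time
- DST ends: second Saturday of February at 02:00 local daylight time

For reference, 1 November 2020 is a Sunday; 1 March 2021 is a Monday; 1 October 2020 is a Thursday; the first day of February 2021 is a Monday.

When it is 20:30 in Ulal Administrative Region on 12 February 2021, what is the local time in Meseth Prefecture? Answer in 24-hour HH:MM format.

1 November 2020 is a Sunday, so the first Friday is November 6 and the fourth is November 27.
1 March 2021 is a Monday, so the first Sunday is March 7.
12 February 2021 falls between 27 November 2020 and 7 March 2021, so daylight saving is in effect and Ulal Administrative Region is at UTC−02:00.
20:30 Ulal Administrative Region + 2h = 22:30 UTC.
1 October 2020 is a Thursday, so the first Sunday is October 4 and the fourth is October 25.
1 February 2021 is a Monday, so the first Saturday is February 6 and the second is February 13.
At the standard offset (UTC−05:30), 22:30 UTC − 5h30m = 17:00 Meseth Prefecture standard time.
The standard-time date in Meseth Prefecture, 12 February 2021, lies within the daylight-saving period (25 October 2020 – 13 February 2021), so Meseth Prefecture is on daylight time, UTC−04:30.
22:30 UTC − 4h30m = 18:00 Meseth Prefecture.

18:00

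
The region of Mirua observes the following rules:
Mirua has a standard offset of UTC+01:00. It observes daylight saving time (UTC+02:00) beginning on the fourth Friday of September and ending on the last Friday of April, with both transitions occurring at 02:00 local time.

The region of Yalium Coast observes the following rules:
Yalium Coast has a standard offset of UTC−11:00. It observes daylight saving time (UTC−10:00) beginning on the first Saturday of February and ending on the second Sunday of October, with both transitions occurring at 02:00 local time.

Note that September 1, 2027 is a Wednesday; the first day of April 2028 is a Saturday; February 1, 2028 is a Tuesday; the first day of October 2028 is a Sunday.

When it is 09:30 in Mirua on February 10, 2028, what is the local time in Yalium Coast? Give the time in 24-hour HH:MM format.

21:30

1 September 2027 is a Wednesday, so the first Friday is September 3 and the fourth is September 24.
1 April 2028 is a Saturday, so Fridays fall on 7, 14, 21, 28; the last is April 28.
February 10, 2028 lies within the daylight-saving period (24 September 2027 – 28 April 2028), so Mirua is on daylight time, UTC+02:00.
09:30 Mirua − 2h = 07:30 UTC.
1 February 2028 is a Tuesday, so the first Saturday is February 5.
1 October 2028 is a Sunday, so the first Sunday is October 1 and the second is October 8.
At the standard offset (UTC−11:00), 07:30 UTC − 11h = 20:30 Yalium Coast standard time (rolling into the previous day, 9 February 2028).
Daylight saving runs 5 February – 8 October; the standard-time date in Yalium Coast, February 9, 2028, is inside that window, so Yalium Coast is at UTC−10:00.
07:30 UTC − 10h = 21:30 Yalium Coast (rolling into the previous day, 9 February 2028).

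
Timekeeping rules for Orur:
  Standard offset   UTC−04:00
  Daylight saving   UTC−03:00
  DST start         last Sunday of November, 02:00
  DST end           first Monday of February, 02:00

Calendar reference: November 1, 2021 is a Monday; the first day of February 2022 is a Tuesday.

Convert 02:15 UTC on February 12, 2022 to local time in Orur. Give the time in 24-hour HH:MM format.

1 November 2021 is a Monday, so Sundays fall on 7, 14, 21, 28; the last is November 28.
1 February 2022 is a Tuesday, so the first Monday is February 7.
At the standard offset (UTC−04:00), 02:15 UTC − 4h = 22:15 Orur standard time (rolling into the previous day, 11 February 2022).
The standard-time date in Orur, February 11, 2022, does not fall between 28 November 2021 and 7 February 2022, so daylight saving is not in effect and Orur is at UTC−04:00.
02:15 UTC − 4h = 22:15 local (rolling into the previous day, 11 February 2022).

22:15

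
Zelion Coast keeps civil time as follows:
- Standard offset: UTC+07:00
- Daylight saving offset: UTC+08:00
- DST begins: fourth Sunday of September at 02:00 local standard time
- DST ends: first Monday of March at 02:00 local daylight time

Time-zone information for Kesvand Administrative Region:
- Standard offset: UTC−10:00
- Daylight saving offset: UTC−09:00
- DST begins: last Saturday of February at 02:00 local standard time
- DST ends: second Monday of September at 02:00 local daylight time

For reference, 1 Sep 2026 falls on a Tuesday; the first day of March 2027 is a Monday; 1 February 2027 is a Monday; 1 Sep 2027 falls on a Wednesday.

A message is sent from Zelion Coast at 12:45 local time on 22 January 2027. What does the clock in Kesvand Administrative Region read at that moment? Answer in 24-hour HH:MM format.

18:45

1 September 2026 is a Tuesday, so the first Sunday is September 6 and the fourth is September 27.
1 March 2027 is a Monday, so the first Monday is March 1.
22 January 2027 lies within the daylight-saving period (27 September 2026 – 1 March 2027), so Zelion Coast is on daylight time, UTC+08:00.
12:45 Zelion Coast − 8h = 04:45 UTC.
1 February 2027 is a Monday, so Saturdays fall on 6, 13, 20, 27; the last is February 27.
1 September 2027 is a Wednesday, so the first Monday is September 6 and the second is September 13.
At the standard offset (UTC−10:00), 04:45 UTC − 10h = 18:45 Kesvand Administrative Region standard time (rolling into the previous day, 21 January 2027).
The standard-time date in Kesvand Administrative Region, 21 January 2027, is outside the daylight-saving period (27 February – 13 September), so Kesvand Administrative Region is on standard time, UTC−10:00.
04:45 UTC − 10h = 18:45 Kesvand Administrative Region (rolling into the previous day, 21 January 2027).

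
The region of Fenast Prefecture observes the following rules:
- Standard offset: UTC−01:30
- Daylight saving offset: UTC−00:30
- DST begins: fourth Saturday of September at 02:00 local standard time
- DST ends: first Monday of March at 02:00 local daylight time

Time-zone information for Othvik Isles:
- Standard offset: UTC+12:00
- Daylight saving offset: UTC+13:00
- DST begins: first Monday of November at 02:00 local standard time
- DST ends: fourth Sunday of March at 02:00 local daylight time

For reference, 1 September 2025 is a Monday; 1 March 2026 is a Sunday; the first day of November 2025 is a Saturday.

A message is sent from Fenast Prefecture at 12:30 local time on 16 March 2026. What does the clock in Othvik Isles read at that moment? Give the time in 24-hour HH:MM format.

1 September 2025 is a Monday, so the first Saturday is September 6 and the fourth is September 27.
1 March 2026 is a Sunday, so the first Monday is March 2.
Daylight saving runs 27 September 2025 – 2 March 2026; 16 March 2026 is outside that window, so Fenast Prefecture is on standard time at UTC−01:30.
12:30 Fenast Prefecture + 1h30m = 14:00 UTC.
1 November 2025 is a Saturday, so the first Monday is November 3.
1 March 2026 is a Sunday, so the first Sunday is March 1 and the fourth is March 22.
At the standard offset (UTC+12:00), 14:00 UTC + 12h = 02:00 Othvik Isles standard time (rolling into the next day, 17 March 2026).
The standard-time date in Othvik Isles, 17 March 2026, lies within the daylight-saving period (3 November 2025 – 22 March 2026), so Othvik Isles is on daylight time, UTC+13:00.
14:00 UTC + 13h = 03:00 Othvik Isles (rolling into the next day, 17 March 2026).

03:00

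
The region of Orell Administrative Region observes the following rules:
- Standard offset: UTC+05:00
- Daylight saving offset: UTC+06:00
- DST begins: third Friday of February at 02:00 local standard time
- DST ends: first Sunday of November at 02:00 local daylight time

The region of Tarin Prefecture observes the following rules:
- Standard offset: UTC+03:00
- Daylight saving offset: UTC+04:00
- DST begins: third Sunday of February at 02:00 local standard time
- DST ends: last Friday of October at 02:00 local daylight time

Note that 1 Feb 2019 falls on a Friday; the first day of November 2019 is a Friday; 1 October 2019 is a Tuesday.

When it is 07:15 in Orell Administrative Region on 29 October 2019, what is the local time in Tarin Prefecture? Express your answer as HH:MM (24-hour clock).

1 February 2019 is a Friday, so the first Friday is February 1 and the third is February 15.
1 November 2019 is a Friday, so the first Sunday is November 3.
29 October 2019 lies within the daylight-saving period (15 February – 3 November), so Orell Administrative Region is on daylight time, UTC+06:00.
07:15 Orell Administrative Region − 6h = 01:15 UTC.
1 February 2019 is a Friday, so the first Sunday is February 3 and the third is February 17.
1 October 2019 is a Tuesday, so Fridays fall on 4, 11, 18, 25; the last is October 25.
At the standard offset (UTC+03:00), 01:15 UTC + 3h = 04:15 Tarin Prefecture standard time.
Daylight saving runs 17 February – 25 October; the standard-time date in Tarin Prefecture, 29 October 2019, is outside that window, so Tarin Prefecture is on standard time at UTC+03:00.
01:15 UTC + 3h = 04:15 Tarin Prefecture.

04:15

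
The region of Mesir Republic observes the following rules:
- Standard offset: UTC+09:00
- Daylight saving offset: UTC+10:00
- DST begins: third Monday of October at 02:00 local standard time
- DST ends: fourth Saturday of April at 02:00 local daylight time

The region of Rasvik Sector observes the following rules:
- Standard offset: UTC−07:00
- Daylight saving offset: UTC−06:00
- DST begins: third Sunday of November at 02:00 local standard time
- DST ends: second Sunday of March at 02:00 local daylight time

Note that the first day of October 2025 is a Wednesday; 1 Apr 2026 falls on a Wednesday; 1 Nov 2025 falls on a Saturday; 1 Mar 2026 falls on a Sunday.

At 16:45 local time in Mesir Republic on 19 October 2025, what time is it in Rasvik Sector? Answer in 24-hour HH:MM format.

1 October 2025 is a Wednesday, so the first Monday is October 6 and the third is October 20.
1 April 2026 is a Wednesday, so the first Saturday is April 4 and the fourth is April 25.
19 October 2025 does not fall between 20 October 2025 and 25 April 2026, so daylight saving is not in effect and Mesir Republic is at UTC+09:00.
16:45 Mesir Republic − 9h = 07:45 UTC.
1 November 2025 is a Saturday, so the first Sunday is November 2 and the third is November 16.
1 March 2026 is a Sunday, so the first Sunday is March 1 and the second is March 8.
At the standard offset (UTC−07:00), 07:45 UTC − 7h = 00:45 Rasvik Sector standard time.
Daylight saving runs 16 November 2025 – 8 March 2026; the standard-time date in Rasvik Sector, 19 October 2025, is outside that window, so Rasvik Sector is on standard time at UTC−07:00.
07:45 UTC − 7h = 00:45 Rasvik Sector.

00:45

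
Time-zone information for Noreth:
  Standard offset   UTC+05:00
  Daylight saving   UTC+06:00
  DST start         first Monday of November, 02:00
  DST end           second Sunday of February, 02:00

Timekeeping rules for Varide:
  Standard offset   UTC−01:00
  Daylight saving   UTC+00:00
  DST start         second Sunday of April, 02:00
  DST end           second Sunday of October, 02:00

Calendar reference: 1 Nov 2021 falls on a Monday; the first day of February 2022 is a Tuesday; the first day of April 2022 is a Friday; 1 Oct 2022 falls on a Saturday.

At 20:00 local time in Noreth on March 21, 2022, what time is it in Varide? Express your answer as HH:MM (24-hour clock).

14:00

1 November 2021 is a Monday, so the first Monday is November 1.
1 February 2022 is a Tuesday, so the first Sunday is February 6 and the second is February 13.
March 21, 2022 does not fall between 1 November 2021 and 13 February 2022, so daylight saving is not in effect and Noreth is at UTC+05:00.
20:00 Noreth − 5h = 15:00 UTC.
1 April 2022 is a Friday, so the first Sunday is April 3 and the second is April 10.
1 October 2022 is a Saturday, so the first Sunday is October 2 and the second is October 9.
At the standard offset (UTC−01:00), 15:00 UTC − 1h = 14:00 Varide standard time.
Daylight saving runs 10 April – 9 October; the standard-time date in Varide, March 21, 2022, is outside that window, so Varide is on standard time at UTC−01:00.
15:00 UTC − 1h = 14:00 Varide.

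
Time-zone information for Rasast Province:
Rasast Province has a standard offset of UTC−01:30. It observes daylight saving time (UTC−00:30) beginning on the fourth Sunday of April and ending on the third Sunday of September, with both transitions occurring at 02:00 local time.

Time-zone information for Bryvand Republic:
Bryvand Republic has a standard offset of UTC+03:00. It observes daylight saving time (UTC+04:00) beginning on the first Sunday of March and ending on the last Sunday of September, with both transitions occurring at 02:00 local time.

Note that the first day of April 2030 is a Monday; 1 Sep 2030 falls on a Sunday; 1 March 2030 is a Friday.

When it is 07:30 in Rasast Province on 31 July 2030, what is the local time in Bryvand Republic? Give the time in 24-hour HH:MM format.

12:00

1 April 2030 is a Monday, so the first Sunday is April 7 and the fourth is April 28.
1 September 2030 is a Sunday, so the first Sunday is September 1 and the third is September 15.
31 July 2030 falls between 28 April and 15 September, so daylight saving is in effect and Rasast Province is at UTC−00:30.
07:30 Rasast Province + 0h30m = 08:00 UTC.
1 March 2030 is a Friday, so the first Sunday is March 3.
1 September 2030 is a Sunday, so Sundays fall on 1, 8, 15, 22, 29; the last is September 29.
At the standard offset (UTC+03:00), 08:00 UTC + 3h = 11:00 Bryvand Republic standard time.
Daylight saving runs 3 March – 29 September; the standard-time date in Bryvand Republic, 31 July 2030, is inside that window, so Bryvand Republic is at UTC+04:00.
08:00 UTC + 4h = 12:00 Bryvand Republic.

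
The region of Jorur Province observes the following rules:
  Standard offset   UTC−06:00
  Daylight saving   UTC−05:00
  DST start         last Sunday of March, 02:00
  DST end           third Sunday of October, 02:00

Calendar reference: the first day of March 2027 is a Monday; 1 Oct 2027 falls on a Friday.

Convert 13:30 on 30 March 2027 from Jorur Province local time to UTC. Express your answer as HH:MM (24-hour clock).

1 March 2027 is a Monday, so Sundays fall on 7, 14, 21, 28; the last is March 28.
1 October 2027 is a Friday, so the first Sunday is October 3 and the third is October 17.
30 March 2027 lies within the daylight-saving period (28 March – 17 October), so Jorur Province is on daylight time, UTC−05:00.
13:30 local + 5h = 18:30 UTC.

18:30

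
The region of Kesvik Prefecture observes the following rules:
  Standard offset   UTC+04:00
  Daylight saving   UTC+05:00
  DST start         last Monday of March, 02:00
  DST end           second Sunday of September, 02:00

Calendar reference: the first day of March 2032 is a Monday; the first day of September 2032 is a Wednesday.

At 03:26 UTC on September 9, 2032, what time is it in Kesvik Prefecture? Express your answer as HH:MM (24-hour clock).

08:26

1 March 2032 is a Monday, so Mondays fall on 1, 8, 15, 22, 29; the last is March 29.
1 September 2032 is a Wednesday, so the first Sunday is September 5 and the second is September 12.
At the standard offset (UTC+04:00), 03:26 UTC + 4h = 07:26 Kesvik Prefecture standard time.
The standard-time date in Kesvik Prefecture, September 9, 2032, falls between 29 March and 12 September, so daylight saving is in effect and Kesvik Prefecture is at UTC+05:00.
03:26 UTC + 5h = 08:26 local.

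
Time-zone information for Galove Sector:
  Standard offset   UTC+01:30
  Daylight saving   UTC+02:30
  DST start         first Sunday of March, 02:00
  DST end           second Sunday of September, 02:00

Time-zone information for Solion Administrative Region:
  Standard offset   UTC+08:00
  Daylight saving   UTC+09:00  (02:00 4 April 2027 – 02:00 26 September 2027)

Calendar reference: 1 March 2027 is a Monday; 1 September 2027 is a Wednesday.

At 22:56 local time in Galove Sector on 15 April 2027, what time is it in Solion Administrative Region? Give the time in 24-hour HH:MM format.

05:26

1 March 2027 is a Monday, so the first Sunday is March 7.
1 September 2027 is a Wednesday, so the first Sunday is September 5 and the second is September 12.
15 April 2027 falls between 7 March and 12 September, so daylight saving is in effect and Galove Sector is at UTC+02:30.
22:56 Galove Sector − 2h30m = 20:26 UTC.
At the standard offset (UTC+08:00), 20:26 UTC + 8h = 04:26 Solion Administrative Region standard time (rolling into the next day, 16 April 2027).
The standard-time date in Solion Administrative Region, 16 April 2027, falls between 4 April and 26 September, so daylight saving is in effect and Solion Administrative Region is at UTC+09:00.
20:26 UTC + 9h = 05:26 Solion Administrative Region (rolling into the next day, 16 April 2027).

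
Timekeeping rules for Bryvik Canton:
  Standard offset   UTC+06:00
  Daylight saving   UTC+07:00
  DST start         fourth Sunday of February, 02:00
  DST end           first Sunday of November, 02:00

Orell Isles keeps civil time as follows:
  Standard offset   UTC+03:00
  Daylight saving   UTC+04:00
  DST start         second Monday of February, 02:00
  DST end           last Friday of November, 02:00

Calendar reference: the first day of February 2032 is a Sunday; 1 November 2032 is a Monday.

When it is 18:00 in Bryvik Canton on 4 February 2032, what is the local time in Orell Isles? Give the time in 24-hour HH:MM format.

15:00

1 February 2032 is a Sunday, so the first Sunday is February 1 and the fourth is February 22.
1 November 2032 is a Monday, so the first Sunday is November 7.
Daylight saving runs 22 February – 7 November; 4 February 2032 is outside that window, so Bryvik Canton is on standard time at UTC+06:00.
18:00 Bryvik Canton − 6h = 12:00 UTC.
1 February 2032 is a Sunday, so the first Monday is February 2 and the second is February 9.
1 November 2032 is a Monday, so Fridays fall on 5, 12, 19, 26; the last is November 26.
At the standard offset (UTC+03:00), 12:00 UTC + 3h = 15:00 Orell Isles standard time.
The standard-time date in Orell Isles, 4 February 2032, does not fall between 9 February and 26 November, so daylight saving is not in effect and Orell Isles is at UTC+03:00.
12:00 UTC + 3h = 15:00 Orell Isles.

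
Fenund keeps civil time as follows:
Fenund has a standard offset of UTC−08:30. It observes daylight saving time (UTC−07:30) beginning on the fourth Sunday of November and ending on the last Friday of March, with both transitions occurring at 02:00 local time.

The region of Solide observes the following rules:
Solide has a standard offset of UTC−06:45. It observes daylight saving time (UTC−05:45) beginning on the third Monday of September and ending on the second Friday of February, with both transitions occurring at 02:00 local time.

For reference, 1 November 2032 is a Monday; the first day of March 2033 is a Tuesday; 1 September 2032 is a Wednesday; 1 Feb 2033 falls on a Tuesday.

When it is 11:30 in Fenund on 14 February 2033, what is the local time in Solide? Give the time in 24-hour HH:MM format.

1 November 2032 is a Monday, so the first Sunday is November 7 and the fourth is November 28.
1 March 2033 is a Tuesday, so Fridays fall on 4, 11, 18, 25; the last is March 25.
Daylight saving runs 28 November 2032 – 25 March 2033; 14 February 2033 is inside that window, so Fenund is at UTC−07:30.
11:30 Fenund + 7h30m = 19:00 UTC.
1 September 2032 is a Wednesday, so the first Monday is September 6 and the third is September 20.
1 February 2033 is a Tuesday, so the first Friday is February 4 and the second is February 11.
At the standard offset (UTC−06:45), 19:00 UTC − 6h45m = 12:15 Solide standard time.
The standard-time date in Solide, 14 February 2033, is outside the daylight-saving period (20 September 2032 – 11 February 2033), so Solide is on standard time, UTC−06:45.
19:00 UTC − 6h45m = 12:15 Solide.

12:15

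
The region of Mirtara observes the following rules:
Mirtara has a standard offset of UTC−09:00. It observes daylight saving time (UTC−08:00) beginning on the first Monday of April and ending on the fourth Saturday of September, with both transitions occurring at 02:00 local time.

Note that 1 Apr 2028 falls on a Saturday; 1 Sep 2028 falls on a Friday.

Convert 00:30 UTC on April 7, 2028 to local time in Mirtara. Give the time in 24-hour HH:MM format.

1 April 2028 is a Saturday, so the first Monday is April 3.
1 September 2028 is a Friday, so the first Saturday is September 2 and the fourth is September 23.
At the standard offset (UTC−09:00), 00:30 UTC − 9h = 15:30 Mirtara standard time (rolling into the previous day, 6 April 2028).
The standard-time date in Mirtara, April 6, 2028, lies within the daylight-saving period (3 April – 23 September), so Mirtara is on daylight time, UTC−08:00.
00:30 UTC − 8h = 16:30 local (rolling into the previous day, 6 April 2028).

16:30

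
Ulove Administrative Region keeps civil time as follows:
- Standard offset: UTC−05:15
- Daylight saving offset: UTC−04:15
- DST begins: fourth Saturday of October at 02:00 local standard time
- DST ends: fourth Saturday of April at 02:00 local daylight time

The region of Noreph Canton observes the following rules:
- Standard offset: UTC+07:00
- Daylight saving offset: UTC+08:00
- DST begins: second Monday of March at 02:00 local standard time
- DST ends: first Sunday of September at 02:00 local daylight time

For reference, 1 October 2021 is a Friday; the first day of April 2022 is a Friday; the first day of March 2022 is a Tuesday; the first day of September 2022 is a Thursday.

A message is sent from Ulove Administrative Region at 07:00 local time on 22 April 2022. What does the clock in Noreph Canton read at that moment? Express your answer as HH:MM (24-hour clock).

19:15

1 October 2021 is a Friday, so the first Saturday is October 2 and the fourth is October 23.
1 April 2022 is a Friday, so the first Saturday is April 2 and the fourth is April 23.
22 April 2022 falls between 23 October 2021 and 23 April 2022, so daylight saving is in effect and Ulove Administrative Region is at UTC−04:15.
07:00 Ulove Administrative Region + 4h15m = 11:15 UTC.
1 March 2022 is a Tuesday, so the first Monday is March 7 and the second is March 14.
1 September 2022 is a Thursday, so the first Sunday is September 4.
At the standard offset (UTC+07:00), 11:15 UTC + 7h = 18:15 Noreph Canton standard time.
Daylight saving runs 14 March – 4 September; the standard-time date in Noreph Canton, 22 April 2022, is inside that window, so Noreph Canton is at UTC+08:00.
11:15 UTC + 8h = 19:15 Noreph Canton.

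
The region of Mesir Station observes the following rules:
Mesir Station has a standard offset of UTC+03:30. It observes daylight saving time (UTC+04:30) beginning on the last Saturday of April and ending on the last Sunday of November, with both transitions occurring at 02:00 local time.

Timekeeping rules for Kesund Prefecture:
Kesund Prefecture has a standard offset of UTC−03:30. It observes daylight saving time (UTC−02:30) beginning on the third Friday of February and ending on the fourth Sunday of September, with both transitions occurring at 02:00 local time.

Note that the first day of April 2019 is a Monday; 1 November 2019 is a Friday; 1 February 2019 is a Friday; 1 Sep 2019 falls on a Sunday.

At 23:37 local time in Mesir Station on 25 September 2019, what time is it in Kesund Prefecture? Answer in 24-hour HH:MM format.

1 April 2019 is a Monday, so Saturdays fall on 6, 13, 20, 27; the last is April 27.
1 November 2019 is a Friday, so Sundays fall on 3, 10, 17, 24; the last is November 24.
Daylight saving runs 27 April – 24 November; 25 September 2019 is inside that window, so Mesir Station is at UTC+04:30.
23:37 Mesir Station − 4h30m = 19:07 UTC.
1 February 2019 is a Friday, so the first Friday is February 1 and the third is February 15.
1 September 2019 is a Sunday, so the first Sunday is September 1 and the fourth is September 22.
At the standard offset (UTC−03:30), 19:07 UTC − 3h30m = 15:37 Kesund Prefecture standard time.
The standard-time date in Kesund Prefecture, 25 September 2019, is outside the daylight-saving period (15 February – 22 September), so Kesund Prefecture is on standard time, UTC−03:30.
19:07 UTC − 3h30m = 15:37 Kesund Prefecture.

15:37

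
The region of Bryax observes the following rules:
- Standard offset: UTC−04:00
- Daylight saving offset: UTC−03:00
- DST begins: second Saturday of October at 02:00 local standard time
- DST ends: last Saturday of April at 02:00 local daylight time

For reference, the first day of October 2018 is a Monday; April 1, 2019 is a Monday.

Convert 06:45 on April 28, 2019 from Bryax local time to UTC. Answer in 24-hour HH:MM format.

10:45

1 October 2018 is a Monday, so the first Saturday is October 6 and the second is October 13.
1 April 2019 is a Monday, so Saturdays fall on 6, 13, 20, 27; the last is April 27.
April 28, 2019 is outside the daylight-saving period (13 October 2018 – 27 April 2019), so Bryax is on standard time, UTC−04:00.
06:45 local + 4h = 10:45 UTC.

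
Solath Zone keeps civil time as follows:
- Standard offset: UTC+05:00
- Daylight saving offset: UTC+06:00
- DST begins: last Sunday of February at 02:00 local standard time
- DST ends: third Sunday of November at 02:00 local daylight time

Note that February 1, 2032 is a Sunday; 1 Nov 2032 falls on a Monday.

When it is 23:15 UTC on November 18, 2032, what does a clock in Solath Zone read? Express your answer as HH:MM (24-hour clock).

05:15

1 February 2032 is a Sunday, so Sundays fall on 1, 8, 15, 22, 29; the last is February 29.
1 November 2032 is a Monday, so the first Sunday is November 7 and the third is November 21.
At the standard offset (UTC+05:00), 23:15 UTC + 5h = 04:15 Solath Zone standard time (rolling into the next day, 19 November 2032).
The standard-time date in Solath Zone, November 19, 2032, lies within the daylight-saving period (29 February – 21 November), so Solath Zone is on daylight time, UTC+06:00.
23:15 UTC + 6h = 05:15 local (rolling into the next day, 19 November 2032).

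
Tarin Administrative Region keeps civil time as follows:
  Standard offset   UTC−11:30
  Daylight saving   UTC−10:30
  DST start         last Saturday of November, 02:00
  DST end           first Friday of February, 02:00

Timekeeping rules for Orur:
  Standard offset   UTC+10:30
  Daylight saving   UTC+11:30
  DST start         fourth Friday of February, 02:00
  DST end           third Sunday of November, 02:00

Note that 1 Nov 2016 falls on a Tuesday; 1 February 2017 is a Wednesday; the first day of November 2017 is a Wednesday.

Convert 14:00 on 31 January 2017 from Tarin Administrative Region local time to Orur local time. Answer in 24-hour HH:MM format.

11:00

1 November 2016 is a Tuesday, so Saturdays fall on 5, 12, 19, 26; the last is November 26.
1 February 2017 is a Wednesday, so the first Friday is February 3.
Daylight saving runs 26 November 2016 – 3 February 2017; 31 January 2017 is inside that window, so Tarin Administrative Region is at UTC−10:30.
14:00 Tarin Administrative Region + 10h30m = 00:30 UTC (rolling into the next day, 1 February 2017).
1 February 2017 is a Wednesday, so the first Friday is February 3 and the fourth is February 24.
1 November 2017 is a Wednesday, so the first Sunday is November 5 and the third is November 19.
At the standard offset (UTC+10:30), 00:30 UTC + 10h30m = 11:00 Orur standard time.
The standard-time date in Orur, 1 February 2017, does not fall between 24 February and 19 November, so daylight saving is not in effect and Orur is at UTC+10:30.
00:30 UTC + 10h30m = 11:00 Orur.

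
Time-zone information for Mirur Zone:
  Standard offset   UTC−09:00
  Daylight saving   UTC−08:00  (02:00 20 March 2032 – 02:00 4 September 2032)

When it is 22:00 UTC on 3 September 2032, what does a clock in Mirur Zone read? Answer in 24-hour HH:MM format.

At the standard offset (UTC−09:00), 22:00 UTC − 9h = 13:00 Mirur Zone standard time.
The standard-time date in Mirur Zone, 3 September 2032, lies within the daylight-saving period (20 March – 4 September), so Mirur Zone is on daylight time, UTC−08:00.
22:00 UTC − 8h = 14:00 local.

14:00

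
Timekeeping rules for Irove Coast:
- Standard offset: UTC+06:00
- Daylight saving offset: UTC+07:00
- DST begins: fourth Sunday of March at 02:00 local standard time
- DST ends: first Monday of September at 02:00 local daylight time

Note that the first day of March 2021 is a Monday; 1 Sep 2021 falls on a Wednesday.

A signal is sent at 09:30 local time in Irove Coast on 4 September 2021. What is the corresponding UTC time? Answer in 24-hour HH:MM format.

02:30

1 March 2021 is a Monday, so the first Sunday is March 7 and the fourth is March 28.
1 September 2021 is a Wednesday, so the first Monday is September 6.
4 September 2021 falls between 28 March and 6 September, so daylight saving is in effect and Irove Coast is at UTC+07:00.
09:30 local − 7h = 02:30 UTC.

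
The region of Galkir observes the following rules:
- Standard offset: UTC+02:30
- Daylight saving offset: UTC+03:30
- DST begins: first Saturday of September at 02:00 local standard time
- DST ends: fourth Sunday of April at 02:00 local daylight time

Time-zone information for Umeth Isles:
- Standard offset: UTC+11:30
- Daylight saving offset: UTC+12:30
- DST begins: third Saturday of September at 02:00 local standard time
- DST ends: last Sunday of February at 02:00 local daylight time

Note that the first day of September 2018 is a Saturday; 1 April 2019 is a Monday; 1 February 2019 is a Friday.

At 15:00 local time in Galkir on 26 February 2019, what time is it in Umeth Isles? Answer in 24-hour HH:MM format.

1 September 2018 is a Saturday, so the first Saturday is September 1.
1 April 2019 is a Monday, so the first Sunday is April 7 and the fourth is April 28.
26 February 2019 lies within the daylight-saving period (1 September 2018 – 28 April 2019), so Galkir is on daylight time, UTC+03:30.
15:00 Galkir − 3h30m = 11:30 UTC.
1 September 2018 is a Saturday, so the first Saturday is September 1 and the third is September 15.
1 February 2019 is a Friday, so Sundays fall on 3, 10, 17, 24; the last is February 24.
At the standard offset (UTC+11:30), 11:30 UTC + 11h30m = 23:00 Umeth Isles standard time.
The standard-time date in Umeth Isles, 26 February 2019, does not fall between 15 September 2018 and 24 February 2019, so daylight saving is not in effect and Umeth Isles is at UTC+11:30.
11:30 UTC + 11h30m = 23:00 Umeth Isles.

23:00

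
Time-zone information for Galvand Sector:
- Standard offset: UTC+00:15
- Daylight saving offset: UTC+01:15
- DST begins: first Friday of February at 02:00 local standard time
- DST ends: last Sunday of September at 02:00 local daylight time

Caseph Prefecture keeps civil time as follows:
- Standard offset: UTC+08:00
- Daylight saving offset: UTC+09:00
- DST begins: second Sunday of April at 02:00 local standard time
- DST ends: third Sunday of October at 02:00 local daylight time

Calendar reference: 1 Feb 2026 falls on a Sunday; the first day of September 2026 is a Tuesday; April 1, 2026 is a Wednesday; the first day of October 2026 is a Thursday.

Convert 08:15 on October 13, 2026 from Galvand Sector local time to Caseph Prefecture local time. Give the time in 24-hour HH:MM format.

1 February 2026 is a Sunday, so the first Friday is February 6.
1 September 2026 is a Tuesday, so Sundays fall on 6, 13, 20, 27; the last is September 27.
October 13, 2026 is outside the daylight-saving period (6 February – 27 September), so Galvand Sector is on standard time, UTC+00:15.
08:15 Galvand Sector − 0h15m = 08:00 UTC.
1 April 2026 is a Wednesday, so the first Sunday is April 5 and the second is April 12.
1 October 2026 is a Thursday, so the first Sunday is October 4 and the third is October 18.
At the standard offset (UTC+08:00), 08:00 UTC + 8h = 16:00 Caseph Prefecture standard time.
Daylight saving runs 12 April – 18 October; the standard-time date in Caseph Prefecture, October 13, 2026, is inside that window, so Caseph Prefecture is at UTC+09:00.
08:00 UTC + 9h = 17:00 Caseph Prefecture.

17:00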